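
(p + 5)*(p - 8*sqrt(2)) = p^2 - 8*sqrt(2)*p + 5*p - 40*sqrt(2)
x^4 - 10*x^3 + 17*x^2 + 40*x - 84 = (x - 7)*(x - 3)*(x - 2)*(x + 2)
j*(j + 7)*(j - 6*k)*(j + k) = j^4 - 5*j^3*k + 7*j^3 - 6*j^2*k^2 - 35*j^2*k - 42*j*k^2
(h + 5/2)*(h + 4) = h^2 + 13*h/2 + 10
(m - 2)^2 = m^2 - 4*m + 4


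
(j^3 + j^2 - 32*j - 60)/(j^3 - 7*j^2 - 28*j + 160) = (j^2 - 4*j - 12)/(j^2 - 12*j + 32)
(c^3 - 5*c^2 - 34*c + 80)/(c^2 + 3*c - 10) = c - 8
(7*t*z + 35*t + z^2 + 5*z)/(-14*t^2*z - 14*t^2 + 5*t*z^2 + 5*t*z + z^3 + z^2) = (z + 5)/(-2*t*z - 2*t + z^2 + z)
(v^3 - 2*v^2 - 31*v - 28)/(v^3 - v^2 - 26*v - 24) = (v - 7)/(v - 6)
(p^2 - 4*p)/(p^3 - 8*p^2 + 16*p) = 1/(p - 4)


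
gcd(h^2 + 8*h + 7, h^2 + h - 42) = h + 7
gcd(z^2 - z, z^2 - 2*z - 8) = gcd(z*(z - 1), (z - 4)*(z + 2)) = 1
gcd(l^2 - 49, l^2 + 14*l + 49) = l + 7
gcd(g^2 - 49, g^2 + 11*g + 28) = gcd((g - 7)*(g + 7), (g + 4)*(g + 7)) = g + 7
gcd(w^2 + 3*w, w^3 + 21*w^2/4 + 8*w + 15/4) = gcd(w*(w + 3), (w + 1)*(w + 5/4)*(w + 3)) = w + 3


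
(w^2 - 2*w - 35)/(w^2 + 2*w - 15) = (w - 7)/(w - 3)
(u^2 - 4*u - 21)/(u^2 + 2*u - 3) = (u - 7)/(u - 1)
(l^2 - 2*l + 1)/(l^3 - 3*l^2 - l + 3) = (l - 1)/(l^2 - 2*l - 3)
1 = 1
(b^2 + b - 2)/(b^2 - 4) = (b - 1)/(b - 2)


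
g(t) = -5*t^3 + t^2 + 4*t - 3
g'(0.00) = 4.00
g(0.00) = -3.00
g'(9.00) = -1193.00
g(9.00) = -3531.00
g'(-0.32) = 1.82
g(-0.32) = -4.01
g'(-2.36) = -84.26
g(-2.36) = 58.85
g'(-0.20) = 3.00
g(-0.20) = -3.72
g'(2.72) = -101.54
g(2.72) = -85.34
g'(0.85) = -5.14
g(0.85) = -1.95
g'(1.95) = -49.14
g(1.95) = -28.47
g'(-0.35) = 1.46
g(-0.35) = -4.06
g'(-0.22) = 2.83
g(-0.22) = -3.78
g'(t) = -15*t^2 + 2*t + 4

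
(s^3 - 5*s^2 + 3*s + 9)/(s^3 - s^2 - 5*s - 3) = (s - 3)/(s + 1)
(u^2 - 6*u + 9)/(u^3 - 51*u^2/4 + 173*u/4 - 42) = 4*(u - 3)/(4*u^2 - 39*u + 56)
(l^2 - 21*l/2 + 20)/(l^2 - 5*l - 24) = (l - 5/2)/(l + 3)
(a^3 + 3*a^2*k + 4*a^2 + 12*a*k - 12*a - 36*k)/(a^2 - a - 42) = (a^2 + 3*a*k - 2*a - 6*k)/(a - 7)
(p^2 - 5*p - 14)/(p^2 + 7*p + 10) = (p - 7)/(p + 5)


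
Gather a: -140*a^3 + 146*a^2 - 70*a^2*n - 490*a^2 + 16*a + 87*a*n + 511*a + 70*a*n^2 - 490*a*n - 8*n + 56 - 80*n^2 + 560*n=-140*a^3 + a^2*(-70*n - 344) + a*(70*n^2 - 403*n + 527) - 80*n^2 + 552*n + 56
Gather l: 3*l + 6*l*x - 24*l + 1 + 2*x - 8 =l*(6*x - 21) + 2*x - 7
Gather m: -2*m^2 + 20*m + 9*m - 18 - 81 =-2*m^2 + 29*m - 99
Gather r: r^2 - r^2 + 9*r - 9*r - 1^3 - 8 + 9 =0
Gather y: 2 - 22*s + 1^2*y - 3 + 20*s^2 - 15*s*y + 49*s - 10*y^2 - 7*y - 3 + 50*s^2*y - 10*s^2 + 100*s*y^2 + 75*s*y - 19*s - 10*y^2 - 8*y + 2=10*s^2 + 8*s + y^2*(100*s - 20) + y*(50*s^2 + 60*s - 14) - 2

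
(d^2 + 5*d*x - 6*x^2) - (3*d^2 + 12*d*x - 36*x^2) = -2*d^2 - 7*d*x + 30*x^2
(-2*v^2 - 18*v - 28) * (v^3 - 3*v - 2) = -2*v^5 - 18*v^4 - 22*v^3 + 58*v^2 + 120*v + 56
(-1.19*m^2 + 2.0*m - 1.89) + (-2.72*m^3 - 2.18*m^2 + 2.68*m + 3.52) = -2.72*m^3 - 3.37*m^2 + 4.68*m + 1.63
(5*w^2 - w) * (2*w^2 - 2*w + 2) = 10*w^4 - 12*w^3 + 12*w^2 - 2*w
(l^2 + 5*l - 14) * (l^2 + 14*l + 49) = l^4 + 19*l^3 + 105*l^2 + 49*l - 686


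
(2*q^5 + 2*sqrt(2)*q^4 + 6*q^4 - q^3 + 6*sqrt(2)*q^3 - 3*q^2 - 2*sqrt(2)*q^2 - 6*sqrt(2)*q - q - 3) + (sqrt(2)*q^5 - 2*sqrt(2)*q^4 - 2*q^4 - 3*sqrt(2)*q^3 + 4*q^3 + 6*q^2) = sqrt(2)*q^5 + 2*q^5 + 4*q^4 + 3*q^3 + 3*sqrt(2)*q^3 - 2*sqrt(2)*q^2 + 3*q^2 - 6*sqrt(2)*q - q - 3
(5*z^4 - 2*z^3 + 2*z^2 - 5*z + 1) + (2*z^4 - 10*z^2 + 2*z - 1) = 7*z^4 - 2*z^3 - 8*z^2 - 3*z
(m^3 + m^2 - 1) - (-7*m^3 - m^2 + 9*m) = 8*m^3 + 2*m^2 - 9*m - 1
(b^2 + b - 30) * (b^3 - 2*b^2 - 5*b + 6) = b^5 - b^4 - 37*b^3 + 61*b^2 + 156*b - 180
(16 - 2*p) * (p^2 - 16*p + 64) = -2*p^3 + 48*p^2 - 384*p + 1024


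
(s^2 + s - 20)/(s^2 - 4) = (s^2 + s - 20)/(s^2 - 4)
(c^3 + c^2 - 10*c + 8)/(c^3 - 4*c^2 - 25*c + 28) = (c - 2)/(c - 7)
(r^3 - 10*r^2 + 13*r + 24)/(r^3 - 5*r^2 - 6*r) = (r^2 - 11*r + 24)/(r*(r - 6))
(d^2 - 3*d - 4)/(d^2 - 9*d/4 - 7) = 4*(d + 1)/(4*d + 7)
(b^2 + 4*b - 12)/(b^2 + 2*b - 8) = (b + 6)/(b + 4)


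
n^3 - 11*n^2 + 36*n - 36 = (n - 6)*(n - 3)*(n - 2)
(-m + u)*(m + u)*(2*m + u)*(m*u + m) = -2*m^4*u - 2*m^4 - m^3*u^2 - m^3*u + 2*m^2*u^3 + 2*m^2*u^2 + m*u^4 + m*u^3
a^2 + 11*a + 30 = (a + 5)*(a + 6)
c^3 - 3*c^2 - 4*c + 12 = (c - 3)*(c - 2)*(c + 2)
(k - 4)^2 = k^2 - 8*k + 16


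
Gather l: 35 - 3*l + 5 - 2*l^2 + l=-2*l^2 - 2*l + 40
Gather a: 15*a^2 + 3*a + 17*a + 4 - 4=15*a^2 + 20*a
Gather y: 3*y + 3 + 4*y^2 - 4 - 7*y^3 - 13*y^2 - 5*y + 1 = -7*y^3 - 9*y^2 - 2*y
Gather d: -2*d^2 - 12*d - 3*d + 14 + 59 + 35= -2*d^2 - 15*d + 108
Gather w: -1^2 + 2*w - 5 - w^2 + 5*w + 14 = -w^2 + 7*w + 8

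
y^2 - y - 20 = (y - 5)*(y + 4)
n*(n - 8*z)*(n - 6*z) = n^3 - 14*n^2*z + 48*n*z^2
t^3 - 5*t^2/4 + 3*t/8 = t*(t - 3/4)*(t - 1/2)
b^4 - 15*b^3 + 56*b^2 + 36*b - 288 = (b - 8)*(b - 6)*(b - 3)*(b + 2)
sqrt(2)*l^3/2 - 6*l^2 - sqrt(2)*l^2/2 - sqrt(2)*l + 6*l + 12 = (l - 2)*(l - 6*sqrt(2))*(sqrt(2)*l/2 + sqrt(2)/2)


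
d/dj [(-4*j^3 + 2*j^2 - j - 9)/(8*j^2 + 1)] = (-32*j^4 - 4*j^2 + 148*j - 1)/(64*j^4 + 16*j^2 + 1)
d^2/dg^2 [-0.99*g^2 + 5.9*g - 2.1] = -1.98000000000000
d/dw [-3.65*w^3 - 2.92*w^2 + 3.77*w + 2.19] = -10.95*w^2 - 5.84*w + 3.77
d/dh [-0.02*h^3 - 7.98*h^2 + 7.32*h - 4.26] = -0.06*h^2 - 15.96*h + 7.32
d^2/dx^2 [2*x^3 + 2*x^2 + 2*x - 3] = 12*x + 4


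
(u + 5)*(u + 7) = u^2 + 12*u + 35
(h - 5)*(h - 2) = h^2 - 7*h + 10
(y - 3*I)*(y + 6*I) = y^2 + 3*I*y + 18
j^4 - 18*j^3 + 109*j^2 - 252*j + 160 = (j - 8)*(j - 5)*(j - 4)*(j - 1)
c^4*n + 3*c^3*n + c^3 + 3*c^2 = c^2*(c + 3)*(c*n + 1)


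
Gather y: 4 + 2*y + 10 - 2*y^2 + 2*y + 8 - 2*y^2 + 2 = -4*y^2 + 4*y + 24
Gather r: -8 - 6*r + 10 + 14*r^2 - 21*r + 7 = 14*r^2 - 27*r + 9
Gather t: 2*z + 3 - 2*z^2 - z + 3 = -2*z^2 + z + 6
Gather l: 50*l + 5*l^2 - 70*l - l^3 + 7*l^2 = -l^3 + 12*l^2 - 20*l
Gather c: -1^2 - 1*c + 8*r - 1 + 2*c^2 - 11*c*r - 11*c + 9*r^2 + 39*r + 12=2*c^2 + c*(-11*r - 12) + 9*r^2 + 47*r + 10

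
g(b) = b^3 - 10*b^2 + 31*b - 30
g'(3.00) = -2.00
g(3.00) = 0.00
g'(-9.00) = 454.00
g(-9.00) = -1848.00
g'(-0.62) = 44.55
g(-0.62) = -53.30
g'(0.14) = 28.26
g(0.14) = -25.85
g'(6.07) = 20.13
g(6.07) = 13.37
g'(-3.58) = 141.05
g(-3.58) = -315.03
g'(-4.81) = 196.61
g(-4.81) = -521.76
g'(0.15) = 28.07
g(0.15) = -25.57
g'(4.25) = 0.19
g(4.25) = -2.11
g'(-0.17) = 34.49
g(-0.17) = -35.56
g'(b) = 3*b^2 - 20*b + 31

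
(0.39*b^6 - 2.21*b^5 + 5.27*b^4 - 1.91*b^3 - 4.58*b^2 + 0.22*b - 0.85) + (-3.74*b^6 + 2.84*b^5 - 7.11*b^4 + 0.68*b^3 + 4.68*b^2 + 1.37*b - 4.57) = -3.35*b^6 + 0.63*b^5 - 1.84*b^4 - 1.23*b^3 + 0.0999999999999996*b^2 + 1.59*b - 5.42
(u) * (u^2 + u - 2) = u^3 + u^2 - 2*u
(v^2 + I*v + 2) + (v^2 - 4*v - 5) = 2*v^2 - 4*v + I*v - 3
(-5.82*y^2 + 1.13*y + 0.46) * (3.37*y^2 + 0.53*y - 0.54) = -19.6134*y^4 + 0.723499999999999*y^3 + 5.2919*y^2 - 0.3664*y - 0.2484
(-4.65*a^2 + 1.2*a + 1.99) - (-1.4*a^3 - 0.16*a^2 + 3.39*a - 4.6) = 1.4*a^3 - 4.49*a^2 - 2.19*a + 6.59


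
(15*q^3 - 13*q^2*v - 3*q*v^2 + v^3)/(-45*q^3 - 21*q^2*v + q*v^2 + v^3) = (-q + v)/(3*q + v)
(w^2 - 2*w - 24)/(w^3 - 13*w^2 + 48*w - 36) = (w + 4)/(w^2 - 7*w + 6)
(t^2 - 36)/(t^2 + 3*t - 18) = (t - 6)/(t - 3)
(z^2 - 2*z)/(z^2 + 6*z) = (z - 2)/(z + 6)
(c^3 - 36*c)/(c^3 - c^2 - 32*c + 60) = c*(c - 6)/(c^2 - 7*c + 10)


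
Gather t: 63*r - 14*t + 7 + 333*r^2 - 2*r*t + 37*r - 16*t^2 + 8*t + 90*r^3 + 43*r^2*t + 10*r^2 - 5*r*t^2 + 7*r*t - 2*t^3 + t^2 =90*r^3 + 343*r^2 + 100*r - 2*t^3 + t^2*(-5*r - 15) + t*(43*r^2 + 5*r - 6) + 7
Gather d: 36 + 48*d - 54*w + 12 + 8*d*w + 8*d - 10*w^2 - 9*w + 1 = d*(8*w + 56) - 10*w^2 - 63*w + 49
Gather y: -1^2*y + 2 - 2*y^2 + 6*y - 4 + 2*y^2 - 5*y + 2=0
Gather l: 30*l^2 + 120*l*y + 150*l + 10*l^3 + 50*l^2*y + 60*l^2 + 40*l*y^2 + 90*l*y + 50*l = 10*l^3 + l^2*(50*y + 90) + l*(40*y^2 + 210*y + 200)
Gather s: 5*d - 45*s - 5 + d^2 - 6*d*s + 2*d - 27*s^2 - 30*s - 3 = d^2 + 7*d - 27*s^2 + s*(-6*d - 75) - 8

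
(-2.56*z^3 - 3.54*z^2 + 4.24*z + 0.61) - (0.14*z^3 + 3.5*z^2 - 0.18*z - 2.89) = -2.7*z^3 - 7.04*z^2 + 4.42*z + 3.5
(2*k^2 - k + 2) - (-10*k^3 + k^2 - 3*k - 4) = 10*k^3 + k^2 + 2*k + 6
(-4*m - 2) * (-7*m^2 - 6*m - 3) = 28*m^3 + 38*m^2 + 24*m + 6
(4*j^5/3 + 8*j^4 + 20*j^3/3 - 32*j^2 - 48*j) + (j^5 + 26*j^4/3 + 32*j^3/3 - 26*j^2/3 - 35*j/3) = 7*j^5/3 + 50*j^4/3 + 52*j^3/3 - 122*j^2/3 - 179*j/3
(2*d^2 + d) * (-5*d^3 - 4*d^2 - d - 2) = -10*d^5 - 13*d^4 - 6*d^3 - 5*d^2 - 2*d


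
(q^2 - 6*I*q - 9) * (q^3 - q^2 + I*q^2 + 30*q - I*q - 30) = q^5 - q^4 - 5*I*q^4 + 27*q^3 + 5*I*q^3 - 27*q^2 - 189*I*q^2 - 270*q + 189*I*q + 270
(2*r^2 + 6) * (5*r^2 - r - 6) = 10*r^4 - 2*r^3 + 18*r^2 - 6*r - 36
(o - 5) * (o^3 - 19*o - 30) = o^4 - 5*o^3 - 19*o^2 + 65*o + 150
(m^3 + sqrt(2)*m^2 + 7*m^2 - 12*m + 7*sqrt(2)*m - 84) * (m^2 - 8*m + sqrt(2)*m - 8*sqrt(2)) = m^5 - m^4 + 2*sqrt(2)*m^4 - 66*m^3 - 2*sqrt(2)*m^3 - 124*sqrt(2)*m^2 + 10*m^2 + 12*sqrt(2)*m + 560*m + 672*sqrt(2)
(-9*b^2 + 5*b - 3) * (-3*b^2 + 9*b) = 27*b^4 - 96*b^3 + 54*b^2 - 27*b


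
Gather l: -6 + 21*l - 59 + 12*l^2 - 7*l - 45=12*l^2 + 14*l - 110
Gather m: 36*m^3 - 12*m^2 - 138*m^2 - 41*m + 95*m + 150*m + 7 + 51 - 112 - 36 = 36*m^3 - 150*m^2 + 204*m - 90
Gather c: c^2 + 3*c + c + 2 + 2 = c^2 + 4*c + 4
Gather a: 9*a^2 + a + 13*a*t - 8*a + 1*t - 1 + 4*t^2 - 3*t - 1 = 9*a^2 + a*(13*t - 7) + 4*t^2 - 2*t - 2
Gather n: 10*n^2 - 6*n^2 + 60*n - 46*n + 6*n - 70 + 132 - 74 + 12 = 4*n^2 + 20*n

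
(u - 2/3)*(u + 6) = u^2 + 16*u/3 - 4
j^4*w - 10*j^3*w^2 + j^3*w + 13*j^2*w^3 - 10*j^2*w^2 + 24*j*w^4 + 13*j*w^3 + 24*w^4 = (j - 8*w)*(j - 3*w)*(j + w)*(j*w + w)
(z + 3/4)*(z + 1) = z^2 + 7*z/4 + 3/4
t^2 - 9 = (t - 3)*(t + 3)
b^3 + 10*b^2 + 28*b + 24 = (b + 2)^2*(b + 6)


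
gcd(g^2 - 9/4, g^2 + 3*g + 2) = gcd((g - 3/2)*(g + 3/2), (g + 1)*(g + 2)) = 1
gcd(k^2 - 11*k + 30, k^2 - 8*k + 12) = k - 6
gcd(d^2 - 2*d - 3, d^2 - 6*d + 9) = d - 3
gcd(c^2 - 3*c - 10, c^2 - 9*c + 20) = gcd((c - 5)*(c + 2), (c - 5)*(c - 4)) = c - 5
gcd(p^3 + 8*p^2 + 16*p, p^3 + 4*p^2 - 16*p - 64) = p^2 + 8*p + 16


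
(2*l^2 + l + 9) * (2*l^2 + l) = 4*l^4 + 4*l^3 + 19*l^2 + 9*l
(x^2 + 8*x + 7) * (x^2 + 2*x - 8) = x^4 + 10*x^3 + 15*x^2 - 50*x - 56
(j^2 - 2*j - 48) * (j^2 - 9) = j^4 - 2*j^3 - 57*j^2 + 18*j + 432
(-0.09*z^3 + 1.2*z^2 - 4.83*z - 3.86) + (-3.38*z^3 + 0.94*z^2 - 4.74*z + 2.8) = -3.47*z^3 + 2.14*z^2 - 9.57*z - 1.06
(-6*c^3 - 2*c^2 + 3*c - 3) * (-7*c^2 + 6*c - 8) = 42*c^5 - 22*c^4 + 15*c^3 + 55*c^2 - 42*c + 24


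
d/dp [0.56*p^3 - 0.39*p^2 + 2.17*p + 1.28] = 1.68*p^2 - 0.78*p + 2.17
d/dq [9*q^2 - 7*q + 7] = 18*q - 7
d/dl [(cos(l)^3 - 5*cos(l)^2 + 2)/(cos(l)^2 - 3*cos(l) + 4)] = (-cos(l)^4 + 6*cos(l)^3 - 27*cos(l)^2 + 44*cos(l) - 6)*sin(l)/(sin(l)^2 + 3*cos(l) - 5)^2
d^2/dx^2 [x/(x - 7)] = 14/(x - 7)^3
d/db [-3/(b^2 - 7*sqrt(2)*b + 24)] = 3*(2*b - 7*sqrt(2))/(b^2 - 7*sqrt(2)*b + 24)^2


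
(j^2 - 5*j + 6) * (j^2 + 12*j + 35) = j^4 + 7*j^3 - 19*j^2 - 103*j + 210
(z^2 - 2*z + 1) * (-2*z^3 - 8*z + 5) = -2*z^5 + 4*z^4 - 10*z^3 + 21*z^2 - 18*z + 5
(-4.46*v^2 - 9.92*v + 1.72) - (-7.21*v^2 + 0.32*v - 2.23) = 2.75*v^2 - 10.24*v + 3.95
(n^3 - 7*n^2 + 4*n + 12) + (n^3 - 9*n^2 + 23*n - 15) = 2*n^3 - 16*n^2 + 27*n - 3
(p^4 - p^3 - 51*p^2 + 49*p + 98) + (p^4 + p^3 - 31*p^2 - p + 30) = 2*p^4 - 82*p^2 + 48*p + 128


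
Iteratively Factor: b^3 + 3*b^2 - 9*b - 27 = (b - 3)*(b^2 + 6*b + 9) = (b - 3)*(b + 3)*(b + 3)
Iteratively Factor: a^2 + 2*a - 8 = (a - 2)*(a + 4)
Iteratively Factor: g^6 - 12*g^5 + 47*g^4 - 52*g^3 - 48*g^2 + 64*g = (g - 4)*(g^5 - 8*g^4 + 15*g^3 + 8*g^2 - 16*g) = (g - 4)*(g + 1)*(g^4 - 9*g^3 + 24*g^2 - 16*g) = g*(g - 4)*(g + 1)*(g^3 - 9*g^2 + 24*g - 16) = g*(g - 4)^2*(g + 1)*(g^2 - 5*g + 4) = g*(g - 4)^3*(g + 1)*(g - 1)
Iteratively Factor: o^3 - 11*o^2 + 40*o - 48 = (o - 4)*(o^2 - 7*o + 12) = (o - 4)^2*(o - 3)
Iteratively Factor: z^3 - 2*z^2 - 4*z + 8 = (z + 2)*(z^2 - 4*z + 4) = (z - 2)*(z + 2)*(z - 2)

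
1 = 1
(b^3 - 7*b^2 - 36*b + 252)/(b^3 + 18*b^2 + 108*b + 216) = (b^2 - 13*b + 42)/(b^2 + 12*b + 36)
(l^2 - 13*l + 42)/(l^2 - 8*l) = (l^2 - 13*l + 42)/(l*(l - 8))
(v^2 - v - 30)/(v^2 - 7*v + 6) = (v + 5)/(v - 1)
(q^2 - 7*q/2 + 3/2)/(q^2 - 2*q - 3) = (q - 1/2)/(q + 1)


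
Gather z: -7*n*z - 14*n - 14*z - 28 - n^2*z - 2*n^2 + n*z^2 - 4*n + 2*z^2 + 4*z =-2*n^2 - 18*n + z^2*(n + 2) + z*(-n^2 - 7*n - 10) - 28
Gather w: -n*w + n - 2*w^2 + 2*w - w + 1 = n - 2*w^2 + w*(1 - n) + 1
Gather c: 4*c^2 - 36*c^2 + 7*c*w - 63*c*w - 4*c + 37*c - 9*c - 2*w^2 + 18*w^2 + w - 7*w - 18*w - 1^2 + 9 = -32*c^2 + c*(24 - 56*w) + 16*w^2 - 24*w + 8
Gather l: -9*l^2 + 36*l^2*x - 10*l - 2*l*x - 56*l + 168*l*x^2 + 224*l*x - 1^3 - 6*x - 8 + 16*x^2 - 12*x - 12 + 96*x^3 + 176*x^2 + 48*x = l^2*(36*x - 9) + l*(168*x^2 + 222*x - 66) + 96*x^3 + 192*x^2 + 30*x - 21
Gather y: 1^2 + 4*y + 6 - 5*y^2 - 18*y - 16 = -5*y^2 - 14*y - 9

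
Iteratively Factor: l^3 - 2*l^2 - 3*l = (l - 3)*(l^2 + l) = l*(l - 3)*(l + 1)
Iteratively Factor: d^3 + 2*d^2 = (d)*(d^2 + 2*d) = d^2*(d + 2)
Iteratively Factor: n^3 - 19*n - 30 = (n + 3)*(n^2 - 3*n - 10) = (n + 2)*(n + 3)*(n - 5)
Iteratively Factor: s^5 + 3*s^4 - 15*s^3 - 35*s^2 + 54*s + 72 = (s + 3)*(s^4 - 15*s^2 + 10*s + 24) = (s - 2)*(s + 3)*(s^3 + 2*s^2 - 11*s - 12) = (s - 2)*(s + 3)*(s + 4)*(s^2 - 2*s - 3) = (s - 2)*(s + 1)*(s + 3)*(s + 4)*(s - 3)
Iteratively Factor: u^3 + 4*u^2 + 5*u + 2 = (u + 1)*(u^2 + 3*u + 2) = (u + 1)^2*(u + 2)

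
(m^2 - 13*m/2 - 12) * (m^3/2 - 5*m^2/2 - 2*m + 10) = m^5/2 - 23*m^4/4 + 33*m^3/4 + 53*m^2 - 41*m - 120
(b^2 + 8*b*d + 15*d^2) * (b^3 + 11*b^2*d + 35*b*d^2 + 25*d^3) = b^5 + 19*b^4*d + 138*b^3*d^2 + 470*b^2*d^3 + 725*b*d^4 + 375*d^5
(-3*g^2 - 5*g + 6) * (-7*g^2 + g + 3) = 21*g^4 + 32*g^3 - 56*g^2 - 9*g + 18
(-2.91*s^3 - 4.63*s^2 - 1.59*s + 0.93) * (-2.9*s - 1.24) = 8.439*s^4 + 17.0354*s^3 + 10.3522*s^2 - 0.7254*s - 1.1532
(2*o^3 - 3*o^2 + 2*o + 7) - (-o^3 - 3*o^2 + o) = 3*o^3 + o + 7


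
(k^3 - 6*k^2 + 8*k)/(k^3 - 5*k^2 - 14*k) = (-k^2 + 6*k - 8)/(-k^2 + 5*k + 14)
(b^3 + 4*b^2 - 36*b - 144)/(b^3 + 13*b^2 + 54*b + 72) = (b - 6)/(b + 3)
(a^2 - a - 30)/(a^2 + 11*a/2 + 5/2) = 2*(a - 6)/(2*a + 1)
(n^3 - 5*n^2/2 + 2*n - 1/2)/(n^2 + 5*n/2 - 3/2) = (n^2 - 2*n + 1)/(n + 3)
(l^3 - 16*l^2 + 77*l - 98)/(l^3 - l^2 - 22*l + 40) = (l^2 - 14*l + 49)/(l^2 + l - 20)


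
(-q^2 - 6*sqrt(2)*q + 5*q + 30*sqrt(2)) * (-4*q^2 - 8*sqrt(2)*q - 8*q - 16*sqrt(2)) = 4*q^4 - 12*q^3 + 32*sqrt(2)*q^3 - 96*sqrt(2)*q^2 + 56*q^2 - 320*sqrt(2)*q - 288*q - 960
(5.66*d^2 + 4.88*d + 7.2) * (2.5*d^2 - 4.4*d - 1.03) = 14.15*d^4 - 12.704*d^3 - 9.3018*d^2 - 36.7064*d - 7.416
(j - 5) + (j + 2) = 2*j - 3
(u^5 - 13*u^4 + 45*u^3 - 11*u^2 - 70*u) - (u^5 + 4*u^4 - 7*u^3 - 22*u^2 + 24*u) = -17*u^4 + 52*u^3 + 11*u^2 - 94*u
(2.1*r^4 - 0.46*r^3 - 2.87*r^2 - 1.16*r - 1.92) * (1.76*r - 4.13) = 3.696*r^5 - 9.4826*r^4 - 3.1514*r^3 + 9.8115*r^2 + 1.4116*r + 7.9296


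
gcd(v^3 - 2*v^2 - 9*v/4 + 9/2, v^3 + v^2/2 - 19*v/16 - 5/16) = 1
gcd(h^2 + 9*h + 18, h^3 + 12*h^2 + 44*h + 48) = h + 6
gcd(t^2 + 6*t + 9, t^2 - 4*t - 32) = 1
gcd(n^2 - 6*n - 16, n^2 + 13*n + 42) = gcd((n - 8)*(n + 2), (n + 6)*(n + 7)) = 1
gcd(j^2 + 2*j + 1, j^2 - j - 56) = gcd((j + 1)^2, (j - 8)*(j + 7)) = 1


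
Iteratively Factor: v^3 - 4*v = (v)*(v^2 - 4) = v*(v + 2)*(v - 2)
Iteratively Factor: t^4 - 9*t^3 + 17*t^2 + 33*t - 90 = (t - 5)*(t^3 - 4*t^2 - 3*t + 18) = (t - 5)*(t + 2)*(t^2 - 6*t + 9) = (t - 5)*(t - 3)*(t + 2)*(t - 3)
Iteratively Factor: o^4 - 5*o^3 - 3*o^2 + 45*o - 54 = (o + 3)*(o^3 - 8*o^2 + 21*o - 18) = (o - 3)*(o + 3)*(o^2 - 5*o + 6) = (o - 3)^2*(o + 3)*(o - 2)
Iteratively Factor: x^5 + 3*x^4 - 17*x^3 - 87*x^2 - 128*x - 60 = (x + 3)*(x^4 - 17*x^2 - 36*x - 20) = (x + 1)*(x + 3)*(x^3 - x^2 - 16*x - 20) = (x + 1)*(x + 2)*(x + 3)*(x^2 - 3*x - 10) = (x - 5)*(x + 1)*(x + 2)*(x + 3)*(x + 2)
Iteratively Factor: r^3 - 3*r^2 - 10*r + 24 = (r + 3)*(r^2 - 6*r + 8) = (r - 4)*(r + 3)*(r - 2)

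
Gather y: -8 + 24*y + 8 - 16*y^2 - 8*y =-16*y^2 + 16*y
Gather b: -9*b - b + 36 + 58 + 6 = 100 - 10*b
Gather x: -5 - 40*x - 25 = -40*x - 30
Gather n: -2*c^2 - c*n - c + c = -2*c^2 - c*n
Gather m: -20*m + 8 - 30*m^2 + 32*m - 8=-30*m^2 + 12*m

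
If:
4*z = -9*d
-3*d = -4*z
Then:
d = 0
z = 0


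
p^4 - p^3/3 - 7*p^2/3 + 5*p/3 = p*(p - 1)^2*(p + 5/3)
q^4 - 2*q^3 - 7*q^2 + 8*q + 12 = (q - 3)*(q - 2)*(q + 1)*(q + 2)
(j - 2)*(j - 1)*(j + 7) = j^3 + 4*j^2 - 19*j + 14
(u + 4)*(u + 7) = u^2 + 11*u + 28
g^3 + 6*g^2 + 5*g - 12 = (g - 1)*(g + 3)*(g + 4)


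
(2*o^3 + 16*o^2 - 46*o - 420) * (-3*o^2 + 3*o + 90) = -6*o^5 - 42*o^4 + 366*o^3 + 2562*o^2 - 5400*o - 37800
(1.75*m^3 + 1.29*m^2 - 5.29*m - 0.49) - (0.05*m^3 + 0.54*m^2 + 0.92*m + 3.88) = 1.7*m^3 + 0.75*m^2 - 6.21*m - 4.37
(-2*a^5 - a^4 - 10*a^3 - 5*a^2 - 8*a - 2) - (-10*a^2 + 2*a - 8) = -2*a^5 - a^4 - 10*a^3 + 5*a^2 - 10*a + 6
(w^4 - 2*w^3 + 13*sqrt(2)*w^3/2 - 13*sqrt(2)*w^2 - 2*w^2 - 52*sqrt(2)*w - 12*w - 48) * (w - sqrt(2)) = w^5 - 2*w^4 + 11*sqrt(2)*w^4/2 - 11*sqrt(2)*w^3 - 15*w^3 - 50*sqrt(2)*w^2 + 14*w^2 + 12*sqrt(2)*w + 56*w + 48*sqrt(2)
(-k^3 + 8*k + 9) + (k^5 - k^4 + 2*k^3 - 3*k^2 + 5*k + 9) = k^5 - k^4 + k^3 - 3*k^2 + 13*k + 18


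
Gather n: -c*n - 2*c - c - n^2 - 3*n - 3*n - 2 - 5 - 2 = -3*c - n^2 + n*(-c - 6) - 9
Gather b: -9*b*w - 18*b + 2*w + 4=b*(-9*w - 18) + 2*w + 4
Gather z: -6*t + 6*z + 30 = -6*t + 6*z + 30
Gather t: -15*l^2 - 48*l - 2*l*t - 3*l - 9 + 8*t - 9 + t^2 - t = -15*l^2 - 51*l + t^2 + t*(7 - 2*l) - 18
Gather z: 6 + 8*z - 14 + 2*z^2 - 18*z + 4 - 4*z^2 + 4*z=-2*z^2 - 6*z - 4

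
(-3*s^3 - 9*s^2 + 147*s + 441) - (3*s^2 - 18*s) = -3*s^3 - 12*s^2 + 165*s + 441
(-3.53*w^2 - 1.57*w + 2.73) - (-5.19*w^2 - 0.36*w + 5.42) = 1.66*w^2 - 1.21*w - 2.69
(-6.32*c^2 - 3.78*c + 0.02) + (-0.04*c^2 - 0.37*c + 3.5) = -6.36*c^2 - 4.15*c + 3.52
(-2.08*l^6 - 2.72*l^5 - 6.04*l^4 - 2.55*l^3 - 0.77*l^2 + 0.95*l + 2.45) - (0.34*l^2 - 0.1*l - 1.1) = -2.08*l^6 - 2.72*l^5 - 6.04*l^4 - 2.55*l^3 - 1.11*l^2 + 1.05*l + 3.55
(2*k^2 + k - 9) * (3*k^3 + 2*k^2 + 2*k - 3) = 6*k^5 + 7*k^4 - 21*k^3 - 22*k^2 - 21*k + 27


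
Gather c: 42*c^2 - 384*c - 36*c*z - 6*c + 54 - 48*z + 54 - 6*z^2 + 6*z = 42*c^2 + c*(-36*z - 390) - 6*z^2 - 42*z + 108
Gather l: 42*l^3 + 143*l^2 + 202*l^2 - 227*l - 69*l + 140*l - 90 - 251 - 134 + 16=42*l^3 + 345*l^2 - 156*l - 459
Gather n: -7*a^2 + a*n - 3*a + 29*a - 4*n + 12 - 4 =-7*a^2 + 26*a + n*(a - 4) + 8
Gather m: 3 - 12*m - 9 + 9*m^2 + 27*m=9*m^2 + 15*m - 6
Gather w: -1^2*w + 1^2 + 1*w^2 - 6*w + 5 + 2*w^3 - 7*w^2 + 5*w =2*w^3 - 6*w^2 - 2*w + 6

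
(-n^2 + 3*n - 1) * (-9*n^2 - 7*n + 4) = 9*n^4 - 20*n^3 - 16*n^2 + 19*n - 4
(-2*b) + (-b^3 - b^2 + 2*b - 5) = -b^3 - b^2 - 5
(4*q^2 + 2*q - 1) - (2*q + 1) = 4*q^2 - 2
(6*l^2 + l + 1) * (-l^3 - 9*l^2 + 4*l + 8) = -6*l^5 - 55*l^4 + 14*l^3 + 43*l^2 + 12*l + 8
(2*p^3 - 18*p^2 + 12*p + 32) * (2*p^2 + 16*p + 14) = 4*p^5 - 4*p^4 - 236*p^3 + 4*p^2 + 680*p + 448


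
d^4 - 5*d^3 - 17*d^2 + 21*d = d*(d - 7)*(d - 1)*(d + 3)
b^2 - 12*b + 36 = (b - 6)^2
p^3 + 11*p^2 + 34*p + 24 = (p + 1)*(p + 4)*(p + 6)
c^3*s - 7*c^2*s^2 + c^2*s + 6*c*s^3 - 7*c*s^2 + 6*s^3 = (c - 6*s)*(c - s)*(c*s + s)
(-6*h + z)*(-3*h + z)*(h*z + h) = 18*h^3*z + 18*h^3 - 9*h^2*z^2 - 9*h^2*z + h*z^3 + h*z^2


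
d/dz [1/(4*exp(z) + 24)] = -exp(z)/(4*(exp(z) + 6)^2)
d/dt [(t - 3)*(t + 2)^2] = (t + 2)*(3*t - 4)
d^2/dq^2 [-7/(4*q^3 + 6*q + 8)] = 21*(2*q*(2*q^3 + 3*q + 4) - 3*(2*q^2 + 1)^2)/(2*q^3 + 3*q + 4)^3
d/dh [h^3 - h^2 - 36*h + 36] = 3*h^2 - 2*h - 36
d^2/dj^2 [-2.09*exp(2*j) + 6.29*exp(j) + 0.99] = (6.29 - 8.36*exp(j))*exp(j)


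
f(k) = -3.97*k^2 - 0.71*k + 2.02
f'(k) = -7.94*k - 0.71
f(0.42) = 1.02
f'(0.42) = -4.04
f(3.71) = -55.26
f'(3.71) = -30.17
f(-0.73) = 0.42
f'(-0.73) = 5.09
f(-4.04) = -59.91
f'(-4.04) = 31.37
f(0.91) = -1.91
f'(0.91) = -7.94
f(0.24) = 1.62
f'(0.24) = -2.62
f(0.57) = 0.33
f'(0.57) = -5.24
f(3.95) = -62.73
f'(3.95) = -32.07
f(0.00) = 2.02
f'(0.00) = -0.71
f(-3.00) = -31.58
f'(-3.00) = 23.11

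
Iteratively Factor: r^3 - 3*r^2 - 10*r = (r - 5)*(r^2 + 2*r) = (r - 5)*(r + 2)*(r)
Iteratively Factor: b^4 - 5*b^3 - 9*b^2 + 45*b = (b + 3)*(b^3 - 8*b^2 + 15*b) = (b - 5)*(b + 3)*(b^2 - 3*b) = b*(b - 5)*(b + 3)*(b - 3)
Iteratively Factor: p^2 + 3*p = (p + 3)*(p)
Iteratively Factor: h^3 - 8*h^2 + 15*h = (h - 3)*(h^2 - 5*h) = (h - 5)*(h - 3)*(h)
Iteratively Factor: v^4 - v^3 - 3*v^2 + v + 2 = (v - 2)*(v^3 + v^2 - v - 1) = (v - 2)*(v + 1)*(v^2 - 1) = (v - 2)*(v + 1)^2*(v - 1)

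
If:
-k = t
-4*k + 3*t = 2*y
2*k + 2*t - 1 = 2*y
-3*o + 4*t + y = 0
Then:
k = 1/7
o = -5/14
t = -1/7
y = -1/2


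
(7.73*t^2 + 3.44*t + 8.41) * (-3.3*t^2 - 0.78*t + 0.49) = -25.509*t^4 - 17.3814*t^3 - 26.6485*t^2 - 4.8742*t + 4.1209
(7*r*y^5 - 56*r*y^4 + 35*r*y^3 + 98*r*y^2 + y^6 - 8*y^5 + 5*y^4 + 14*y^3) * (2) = 14*r*y^5 - 112*r*y^4 + 70*r*y^3 + 196*r*y^2 + 2*y^6 - 16*y^5 + 10*y^4 + 28*y^3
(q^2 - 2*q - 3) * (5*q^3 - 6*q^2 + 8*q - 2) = 5*q^5 - 16*q^4 + 5*q^3 - 20*q + 6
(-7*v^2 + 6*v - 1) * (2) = -14*v^2 + 12*v - 2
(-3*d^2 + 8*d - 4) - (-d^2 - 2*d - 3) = -2*d^2 + 10*d - 1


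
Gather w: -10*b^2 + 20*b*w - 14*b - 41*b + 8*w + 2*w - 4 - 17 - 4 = -10*b^2 - 55*b + w*(20*b + 10) - 25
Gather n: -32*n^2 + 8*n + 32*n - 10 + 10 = -32*n^2 + 40*n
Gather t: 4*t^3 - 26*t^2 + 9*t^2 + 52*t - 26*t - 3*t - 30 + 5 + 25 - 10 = 4*t^3 - 17*t^2 + 23*t - 10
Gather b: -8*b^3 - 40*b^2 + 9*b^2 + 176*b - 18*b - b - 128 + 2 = -8*b^3 - 31*b^2 + 157*b - 126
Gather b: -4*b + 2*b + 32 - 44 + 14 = 2 - 2*b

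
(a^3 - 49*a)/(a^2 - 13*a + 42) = a*(a + 7)/(a - 6)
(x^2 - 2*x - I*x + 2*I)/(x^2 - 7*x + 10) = (x - I)/(x - 5)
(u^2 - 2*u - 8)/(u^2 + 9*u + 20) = (u^2 - 2*u - 8)/(u^2 + 9*u + 20)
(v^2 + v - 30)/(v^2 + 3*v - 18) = (v - 5)/(v - 3)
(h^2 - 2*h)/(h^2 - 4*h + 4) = h/(h - 2)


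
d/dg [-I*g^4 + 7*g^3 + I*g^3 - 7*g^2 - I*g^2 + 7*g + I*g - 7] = -4*I*g^3 + 3*g^2*(7 + I) - 2*g*(7 + I) + 7 + I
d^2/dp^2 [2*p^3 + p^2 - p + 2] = 12*p + 2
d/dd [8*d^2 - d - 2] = 16*d - 1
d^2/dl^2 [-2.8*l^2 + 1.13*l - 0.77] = -5.60000000000000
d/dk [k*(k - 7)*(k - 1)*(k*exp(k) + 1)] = k^4*exp(k) - 4*k^3*exp(k) - 17*k^2*exp(k) + 3*k^2 + 14*k*exp(k) - 16*k + 7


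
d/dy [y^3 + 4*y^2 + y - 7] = 3*y^2 + 8*y + 1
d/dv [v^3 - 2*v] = 3*v^2 - 2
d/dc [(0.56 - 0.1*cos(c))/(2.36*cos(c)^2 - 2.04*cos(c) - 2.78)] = (-0.236*cos(c)^2 + 2.6432*cos(c) - 1.4204)*sin(c)/(5.5696*cos(c)^4 - 9.6288*cos(c)^3 - 8.96*cos(c)^2 + 11.3424*cos(c) + 7.7284)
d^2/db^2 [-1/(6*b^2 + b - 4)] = 2*(36*b^2 + 6*b - (12*b + 1)^2 - 24)/(6*b^2 + b - 4)^3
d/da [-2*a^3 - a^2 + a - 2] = -6*a^2 - 2*a + 1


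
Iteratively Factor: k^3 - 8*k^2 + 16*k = (k - 4)*(k^2 - 4*k) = k*(k - 4)*(k - 4)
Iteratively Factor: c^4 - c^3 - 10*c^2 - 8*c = (c + 1)*(c^3 - 2*c^2 - 8*c) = c*(c + 1)*(c^2 - 2*c - 8) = c*(c + 1)*(c + 2)*(c - 4)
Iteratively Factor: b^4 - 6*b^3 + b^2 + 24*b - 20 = (b - 1)*(b^3 - 5*b^2 - 4*b + 20) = (b - 1)*(b + 2)*(b^2 - 7*b + 10) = (b - 2)*(b - 1)*(b + 2)*(b - 5)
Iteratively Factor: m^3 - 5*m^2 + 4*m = (m - 4)*(m^2 - m) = (m - 4)*(m - 1)*(m)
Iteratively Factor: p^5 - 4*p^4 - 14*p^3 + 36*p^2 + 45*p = (p + 3)*(p^4 - 7*p^3 + 7*p^2 + 15*p) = (p - 3)*(p + 3)*(p^3 - 4*p^2 - 5*p) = p*(p - 3)*(p + 3)*(p^2 - 4*p - 5) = p*(p - 5)*(p - 3)*(p + 3)*(p + 1)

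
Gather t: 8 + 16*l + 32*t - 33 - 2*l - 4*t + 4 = 14*l + 28*t - 21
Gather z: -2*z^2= -2*z^2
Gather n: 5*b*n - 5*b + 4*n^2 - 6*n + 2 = -5*b + 4*n^2 + n*(5*b - 6) + 2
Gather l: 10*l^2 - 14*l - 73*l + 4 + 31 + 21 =10*l^2 - 87*l + 56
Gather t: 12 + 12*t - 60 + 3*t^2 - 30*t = 3*t^2 - 18*t - 48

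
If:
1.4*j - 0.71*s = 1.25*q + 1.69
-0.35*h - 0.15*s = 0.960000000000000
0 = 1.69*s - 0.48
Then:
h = -2.86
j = 0.892857142857143*q + 1.35118343195266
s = 0.28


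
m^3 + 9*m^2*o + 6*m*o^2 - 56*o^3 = (m - 2*o)*(m + 4*o)*(m + 7*o)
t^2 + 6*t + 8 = (t + 2)*(t + 4)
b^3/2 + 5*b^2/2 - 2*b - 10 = (b/2 + 1)*(b - 2)*(b + 5)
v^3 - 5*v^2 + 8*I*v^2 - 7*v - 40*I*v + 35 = (v - 5)*(v + I)*(v + 7*I)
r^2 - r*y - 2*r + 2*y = (r - 2)*(r - y)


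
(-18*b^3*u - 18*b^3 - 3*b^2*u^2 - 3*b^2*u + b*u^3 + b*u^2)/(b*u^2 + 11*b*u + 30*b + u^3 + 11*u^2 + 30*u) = b*(-18*b^2*u - 18*b^2 - 3*b*u^2 - 3*b*u + u^3 + u^2)/(b*u^2 + 11*b*u + 30*b + u^3 + 11*u^2 + 30*u)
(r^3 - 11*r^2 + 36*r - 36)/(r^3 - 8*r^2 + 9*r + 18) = (r - 2)/(r + 1)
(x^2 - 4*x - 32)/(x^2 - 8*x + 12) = (x^2 - 4*x - 32)/(x^2 - 8*x + 12)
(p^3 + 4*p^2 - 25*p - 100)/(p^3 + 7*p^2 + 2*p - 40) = (p - 5)/(p - 2)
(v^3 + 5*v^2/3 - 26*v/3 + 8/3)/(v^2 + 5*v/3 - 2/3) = (v^2 + 2*v - 8)/(v + 2)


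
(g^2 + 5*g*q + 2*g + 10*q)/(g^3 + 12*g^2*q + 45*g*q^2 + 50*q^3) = (g + 2)/(g^2 + 7*g*q + 10*q^2)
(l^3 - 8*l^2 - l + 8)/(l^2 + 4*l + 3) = (l^2 - 9*l + 8)/(l + 3)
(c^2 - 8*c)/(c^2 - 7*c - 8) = c/(c + 1)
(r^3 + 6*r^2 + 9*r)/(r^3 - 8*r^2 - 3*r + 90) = r*(r + 3)/(r^2 - 11*r + 30)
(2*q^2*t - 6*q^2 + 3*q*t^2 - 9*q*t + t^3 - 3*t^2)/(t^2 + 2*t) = (2*q^2*t - 6*q^2 + 3*q*t^2 - 9*q*t + t^3 - 3*t^2)/(t*(t + 2))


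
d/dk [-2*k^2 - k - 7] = -4*k - 1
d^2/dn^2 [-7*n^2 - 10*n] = -14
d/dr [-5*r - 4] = -5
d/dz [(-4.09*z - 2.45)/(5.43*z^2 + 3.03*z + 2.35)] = (22.2087*z^2 + 26.607*z - 2.188)/(29.4849*z^4 + 32.9058*z^3 + 34.7019*z^2 + 14.241*z + 5.5225)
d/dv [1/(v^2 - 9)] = -2*v/(v^2 - 9)^2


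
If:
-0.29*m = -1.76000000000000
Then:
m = 6.07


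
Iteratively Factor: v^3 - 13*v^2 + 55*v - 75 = (v - 5)*(v^2 - 8*v + 15) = (v - 5)^2*(v - 3)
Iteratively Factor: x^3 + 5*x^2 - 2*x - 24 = (x + 3)*(x^2 + 2*x - 8) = (x - 2)*(x + 3)*(x + 4)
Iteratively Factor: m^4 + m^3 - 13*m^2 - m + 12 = (m - 1)*(m^3 + 2*m^2 - 11*m - 12) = (m - 1)*(m + 4)*(m^2 - 2*m - 3) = (m - 1)*(m + 1)*(m + 4)*(m - 3)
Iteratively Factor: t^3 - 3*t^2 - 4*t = (t - 4)*(t^2 + t) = t*(t - 4)*(t + 1)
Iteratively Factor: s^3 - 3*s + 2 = (s + 2)*(s^2 - 2*s + 1) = (s - 1)*(s + 2)*(s - 1)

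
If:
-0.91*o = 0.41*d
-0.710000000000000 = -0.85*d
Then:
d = 0.84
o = -0.38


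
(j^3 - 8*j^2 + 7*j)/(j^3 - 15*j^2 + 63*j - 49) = j/(j - 7)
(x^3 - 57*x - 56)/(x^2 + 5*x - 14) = (x^2 - 7*x - 8)/(x - 2)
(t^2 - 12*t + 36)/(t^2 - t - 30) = (t - 6)/(t + 5)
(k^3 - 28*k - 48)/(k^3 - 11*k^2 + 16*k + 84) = (k + 4)/(k - 7)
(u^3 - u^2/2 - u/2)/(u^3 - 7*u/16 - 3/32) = 16*u*(u - 1)/(16*u^2 - 8*u - 3)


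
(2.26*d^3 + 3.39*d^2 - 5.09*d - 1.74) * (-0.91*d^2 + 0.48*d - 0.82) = -2.0566*d^5 - 2.0001*d^4 + 4.4059*d^3 - 3.6396*d^2 + 3.3386*d + 1.4268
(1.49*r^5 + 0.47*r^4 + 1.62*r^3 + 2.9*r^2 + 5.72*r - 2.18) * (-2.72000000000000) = -4.0528*r^5 - 1.2784*r^4 - 4.4064*r^3 - 7.888*r^2 - 15.5584*r + 5.9296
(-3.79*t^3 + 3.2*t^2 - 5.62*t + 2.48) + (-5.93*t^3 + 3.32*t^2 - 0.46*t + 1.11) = -9.72*t^3 + 6.52*t^2 - 6.08*t + 3.59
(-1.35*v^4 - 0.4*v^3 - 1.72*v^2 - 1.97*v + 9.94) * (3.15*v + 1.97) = -4.2525*v^5 - 3.9195*v^4 - 6.206*v^3 - 9.5939*v^2 + 27.4301*v + 19.5818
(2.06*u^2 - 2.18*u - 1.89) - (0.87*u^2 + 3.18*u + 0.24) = 1.19*u^2 - 5.36*u - 2.13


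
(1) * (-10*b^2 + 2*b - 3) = -10*b^2 + 2*b - 3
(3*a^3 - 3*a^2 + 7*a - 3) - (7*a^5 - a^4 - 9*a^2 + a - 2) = -7*a^5 + a^4 + 3*a^3 + 6*a^2 + 6*a - 1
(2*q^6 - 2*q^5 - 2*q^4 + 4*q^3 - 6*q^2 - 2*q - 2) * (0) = 0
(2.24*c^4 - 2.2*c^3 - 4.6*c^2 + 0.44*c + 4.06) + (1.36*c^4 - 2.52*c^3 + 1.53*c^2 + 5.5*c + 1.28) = 3.6*c^4 - 4.72*c^3 - 3.07*c^2 + 5.94*c + 5.34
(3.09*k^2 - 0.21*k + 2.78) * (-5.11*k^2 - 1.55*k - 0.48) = -15.7899*k^4 - 3.7164*k^3 - 15.3635*k^2 - 4.2082*k - 1.3344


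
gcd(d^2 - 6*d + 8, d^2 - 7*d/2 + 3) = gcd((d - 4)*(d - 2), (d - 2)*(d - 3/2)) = d - 2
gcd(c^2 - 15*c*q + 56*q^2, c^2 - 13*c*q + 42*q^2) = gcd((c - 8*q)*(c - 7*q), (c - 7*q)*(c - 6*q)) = -c + 7*q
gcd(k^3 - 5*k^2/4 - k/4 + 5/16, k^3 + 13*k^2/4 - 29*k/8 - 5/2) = k^2 - 3*k/4 - 5/8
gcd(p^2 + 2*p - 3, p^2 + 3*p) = p + 3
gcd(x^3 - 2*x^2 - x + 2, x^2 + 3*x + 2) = x + 1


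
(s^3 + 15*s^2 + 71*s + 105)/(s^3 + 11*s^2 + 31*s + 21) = (s + 5)/(s + 1)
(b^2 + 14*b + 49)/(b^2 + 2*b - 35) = (b + 7)/(b - 5)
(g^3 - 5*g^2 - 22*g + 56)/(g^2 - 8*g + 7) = (g^2 + 2*g - 8)/(g - 1)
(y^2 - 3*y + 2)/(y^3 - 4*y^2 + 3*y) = (y - 2)/(y*(y - 3))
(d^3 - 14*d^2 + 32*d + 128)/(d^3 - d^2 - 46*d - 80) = (d - 8)/(d + 5)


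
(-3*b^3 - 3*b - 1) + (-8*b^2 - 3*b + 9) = -3*b^3 - 8*b^2 - 6*b + 8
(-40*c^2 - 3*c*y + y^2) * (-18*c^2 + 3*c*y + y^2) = 720*c^4 - 66*c^3*y - 67*c^2*y^2 + y^4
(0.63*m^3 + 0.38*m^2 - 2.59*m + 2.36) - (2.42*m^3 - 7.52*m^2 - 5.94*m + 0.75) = -1.79*m^3 + 7.9*m^2 + 3.35*m + 1.61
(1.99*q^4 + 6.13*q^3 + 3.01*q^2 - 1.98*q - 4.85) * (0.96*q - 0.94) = 1.9104*q^5 + 4.0142*q^4 - 2.8726*q^3 - 4.7302*q^2 - 2.7948*q + 4.559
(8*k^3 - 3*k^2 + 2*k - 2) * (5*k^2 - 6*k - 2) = 40*k^5 - 63*k^4 + 12*k^3 - 16*k^2 + 8*k + 4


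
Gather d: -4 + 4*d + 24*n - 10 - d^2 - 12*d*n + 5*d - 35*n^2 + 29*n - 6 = -d^2 + d*(9 - 12*n) - 35*n^2 + 53*n - 20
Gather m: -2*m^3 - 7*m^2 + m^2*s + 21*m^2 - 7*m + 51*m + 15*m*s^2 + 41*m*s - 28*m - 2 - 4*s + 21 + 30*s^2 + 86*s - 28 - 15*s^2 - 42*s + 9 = -2*m^3 + m^2*(s + 14) + m*(15*s^2 + 41*s + 16) + 15*s^2 + 40*s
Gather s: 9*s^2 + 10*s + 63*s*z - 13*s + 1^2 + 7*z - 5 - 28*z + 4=9*s^2 + s*(63*z - 3) - 21*z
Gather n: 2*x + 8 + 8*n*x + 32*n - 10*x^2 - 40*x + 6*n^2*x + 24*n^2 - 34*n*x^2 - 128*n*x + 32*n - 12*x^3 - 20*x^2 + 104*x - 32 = n^2*(6*x + 24) + n*(-34*x^2 - 120*x + 64) - 12*x^3 - 30*x^2 + 66*x - 24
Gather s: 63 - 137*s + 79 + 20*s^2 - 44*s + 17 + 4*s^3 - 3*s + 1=4*s^3 + 20*s^2 - 184*s + 160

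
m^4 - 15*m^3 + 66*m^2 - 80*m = m*(m - 8)*(m - 5)*(m - 2)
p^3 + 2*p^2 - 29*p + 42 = (p - 3)*(p - 2)*(p + 7)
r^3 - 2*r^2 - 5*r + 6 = (r - 3)*(r - 1)*(r + 2)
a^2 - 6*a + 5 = (a - 5)*(a - 1)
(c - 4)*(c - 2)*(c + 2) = c^3 - 4*c^2 - 4*c + 16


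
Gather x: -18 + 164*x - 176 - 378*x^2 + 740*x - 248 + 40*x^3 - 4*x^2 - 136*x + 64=40*x^3 - 382*x^2 + 768*x - 378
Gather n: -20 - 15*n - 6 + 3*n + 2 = -12*n - 24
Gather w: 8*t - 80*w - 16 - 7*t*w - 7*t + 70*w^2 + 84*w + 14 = t + 70*w^2 + w*(4 - 7*t) - 2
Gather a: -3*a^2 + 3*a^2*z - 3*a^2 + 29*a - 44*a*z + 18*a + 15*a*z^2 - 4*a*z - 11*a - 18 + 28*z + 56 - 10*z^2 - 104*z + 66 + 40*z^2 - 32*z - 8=a^2*(3*z - 6) + a*(15*z^2 - 48*z + 36) + 30*z^2 - 108*z + 96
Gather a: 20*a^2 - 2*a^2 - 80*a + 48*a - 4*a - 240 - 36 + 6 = 18*a^2 - 36*a - 270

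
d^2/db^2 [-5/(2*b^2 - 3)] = 60*(-2*b^2 - 1)/(2*b^2 - 3)^3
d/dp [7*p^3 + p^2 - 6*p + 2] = 21*p^2 + 2*p - 6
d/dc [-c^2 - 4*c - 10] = -2*c - 4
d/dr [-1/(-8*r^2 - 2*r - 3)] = 2*(-8*r - 1)/(8*r^2 + 2*r + 3)^2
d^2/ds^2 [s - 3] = 0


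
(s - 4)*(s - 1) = s^2 - 5*s + 4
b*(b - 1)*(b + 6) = b^3 + 5*b^2 - 6*b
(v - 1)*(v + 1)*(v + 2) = v^3 + 2*v^2 - v - 2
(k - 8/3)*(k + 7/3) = k^2 - k/3 - 56/9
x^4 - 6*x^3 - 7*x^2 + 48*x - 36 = (x - 6)*(x - 2)*(x - 1)*(x + 3)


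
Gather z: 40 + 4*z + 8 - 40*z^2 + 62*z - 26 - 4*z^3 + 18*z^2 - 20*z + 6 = -4*z^3 - 22*z^2 + 46*z + 28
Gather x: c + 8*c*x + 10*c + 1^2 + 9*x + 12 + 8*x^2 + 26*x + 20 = 11*c + 8*x^2 + x*(8*c + 35) + 33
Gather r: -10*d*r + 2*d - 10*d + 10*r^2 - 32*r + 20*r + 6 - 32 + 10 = -8*d + 10*r^2 + r*(-10*d - 12) - 16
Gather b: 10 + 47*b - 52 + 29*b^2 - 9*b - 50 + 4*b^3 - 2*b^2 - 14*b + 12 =4*b^3 + 27*b^2 + 24*b - 80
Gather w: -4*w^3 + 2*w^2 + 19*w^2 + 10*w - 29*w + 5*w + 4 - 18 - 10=-4*w^3 + 21*w^2 - 14*w - 24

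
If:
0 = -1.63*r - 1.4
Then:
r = -0.86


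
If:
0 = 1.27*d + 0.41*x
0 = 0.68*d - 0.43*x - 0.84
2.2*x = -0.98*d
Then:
No Solution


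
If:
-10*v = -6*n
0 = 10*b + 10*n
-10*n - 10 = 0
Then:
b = 1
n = -1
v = -3/5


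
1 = 1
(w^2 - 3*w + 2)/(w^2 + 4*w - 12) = (w - 1)/(w + 6)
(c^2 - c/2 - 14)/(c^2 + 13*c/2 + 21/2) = (c - 4)/(c + 3)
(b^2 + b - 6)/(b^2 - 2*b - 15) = (b - 2)/(b - 5)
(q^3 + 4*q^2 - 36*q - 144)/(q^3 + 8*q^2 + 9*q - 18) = (q^2 - 2*q - 24)/(q^2 + 2*q - 3)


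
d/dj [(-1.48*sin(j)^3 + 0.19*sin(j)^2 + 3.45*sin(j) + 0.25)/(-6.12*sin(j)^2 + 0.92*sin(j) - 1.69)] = (9.0576*sin(j)^4 - 2.7232*sin(j)^3 + 28.7924*sin(j)^2 + 2.4178*sin(j) - 6.0605)*cos(j)/(37.4544*sin(j)^4 - 11.2608*sin(j)^3 + 21.532*sin(j)^2 - 3.1096*sin(j) + 2.8561)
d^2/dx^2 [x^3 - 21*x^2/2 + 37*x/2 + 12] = 6*x - 21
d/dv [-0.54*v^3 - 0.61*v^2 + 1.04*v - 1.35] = -1.62*v^2 - 1.22*v + 1.04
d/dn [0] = 0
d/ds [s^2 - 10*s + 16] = 2*s - 10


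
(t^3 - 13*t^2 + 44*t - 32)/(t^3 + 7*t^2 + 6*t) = (t^3 - 13*t^2 + 44*t - 32)/(t*(t^2 + 7*t + 6))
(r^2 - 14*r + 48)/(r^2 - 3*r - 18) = (r - 8)/(r + 3)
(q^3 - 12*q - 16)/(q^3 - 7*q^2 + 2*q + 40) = (q + 2)/(q - 5)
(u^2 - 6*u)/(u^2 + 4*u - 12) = u*(u - 6)/(u^2 + 4*u - 12)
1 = 1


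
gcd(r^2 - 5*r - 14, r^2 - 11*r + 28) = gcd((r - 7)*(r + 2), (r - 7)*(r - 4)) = r - 7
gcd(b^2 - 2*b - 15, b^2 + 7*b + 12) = b + 3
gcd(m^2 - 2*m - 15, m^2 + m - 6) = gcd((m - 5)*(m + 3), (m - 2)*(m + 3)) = m + 3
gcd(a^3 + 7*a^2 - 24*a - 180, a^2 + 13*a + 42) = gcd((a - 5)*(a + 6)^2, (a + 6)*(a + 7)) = a + 6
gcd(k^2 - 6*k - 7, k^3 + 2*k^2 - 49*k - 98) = k - 7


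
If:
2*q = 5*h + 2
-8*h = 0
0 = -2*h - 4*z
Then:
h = 0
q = 1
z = 0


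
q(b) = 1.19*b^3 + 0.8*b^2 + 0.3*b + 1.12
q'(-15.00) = 779.55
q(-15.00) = -3839.63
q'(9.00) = 303.87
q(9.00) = 936.13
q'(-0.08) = 0.19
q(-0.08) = 1.10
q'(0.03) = 0.35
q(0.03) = 1.13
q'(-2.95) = 26.65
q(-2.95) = -23.35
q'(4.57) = 82.17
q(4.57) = 132.78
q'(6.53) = 162.98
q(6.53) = 368.54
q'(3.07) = 38.86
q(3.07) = 44.01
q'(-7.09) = 168.41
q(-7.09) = -384.91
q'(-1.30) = 4.25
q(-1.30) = -0.53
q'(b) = 3.57*b^2 + 1.6*b + 0.3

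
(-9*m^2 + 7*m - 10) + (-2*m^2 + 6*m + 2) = -11*m^2 + 13*m - 8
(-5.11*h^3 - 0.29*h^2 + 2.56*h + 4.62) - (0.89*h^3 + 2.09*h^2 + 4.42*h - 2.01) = -6.0*h^3 - 2.38*h^2 - 1.86*h + 6.63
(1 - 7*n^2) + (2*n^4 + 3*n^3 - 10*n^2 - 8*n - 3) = 2*n^4 + 3*n^3 - 17*n^2 - 8*n - 2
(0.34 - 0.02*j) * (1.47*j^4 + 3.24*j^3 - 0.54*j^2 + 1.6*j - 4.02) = -0.0294*j^5 + 0.435*j^4 + 1.1124*j^3 - 0.2156*j^2 + 0.6244*j - 1.3668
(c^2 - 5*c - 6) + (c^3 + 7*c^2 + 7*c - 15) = c^3 + 8*c^2 + 2*c - 21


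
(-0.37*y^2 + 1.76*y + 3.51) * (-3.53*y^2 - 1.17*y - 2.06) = 1.3061*y^4 - 5.7799*y^3 - 13.6873*y^2 - 7.7323*y - 7.2306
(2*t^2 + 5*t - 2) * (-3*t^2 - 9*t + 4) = -6*t^4 - 33*t^3 - 31*t^2 + 38*t - 8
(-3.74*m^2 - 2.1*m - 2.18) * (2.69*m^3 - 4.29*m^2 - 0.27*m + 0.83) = -10.0606*m^5 + 10.3956*m^4 + 4.1546*m^3 + 6.815*m^2 - 1.1544*m - 1.8094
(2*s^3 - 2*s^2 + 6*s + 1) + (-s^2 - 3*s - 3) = 2*s^3 - 3*s^2 + 3*s - 2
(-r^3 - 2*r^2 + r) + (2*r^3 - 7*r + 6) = r^3 - 2*r^2 - 6*r + 6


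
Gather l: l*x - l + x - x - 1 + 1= l*(x - 1)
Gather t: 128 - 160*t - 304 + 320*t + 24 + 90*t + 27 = 250*t - 125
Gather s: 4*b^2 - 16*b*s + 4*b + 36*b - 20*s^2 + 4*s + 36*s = 4*b^2 + 40*b - 20*s^2 + s*(40 - 16*b)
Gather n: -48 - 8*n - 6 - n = -9*n - 54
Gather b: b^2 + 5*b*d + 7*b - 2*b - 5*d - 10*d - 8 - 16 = b^2 + b*(5*d + 5) - 15*d - 24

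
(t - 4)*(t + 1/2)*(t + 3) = t^3 - t^2/2 - 25*t/2 - 6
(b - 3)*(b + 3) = b^2 - 9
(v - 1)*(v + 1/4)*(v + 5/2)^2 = v^4 + 17*v^3/4 + 9*v^2/4 - 95*v/16 - 25/16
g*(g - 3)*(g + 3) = g^3 - 9*g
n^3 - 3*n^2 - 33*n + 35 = (n - 7)*(n - 1)*(n + 5)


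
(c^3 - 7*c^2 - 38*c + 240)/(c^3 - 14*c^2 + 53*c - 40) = (c + 6)/(c - 1)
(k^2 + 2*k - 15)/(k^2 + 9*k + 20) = (k - 3)/(k + 4)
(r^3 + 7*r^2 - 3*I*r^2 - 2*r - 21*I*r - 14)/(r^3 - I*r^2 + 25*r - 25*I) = (r^2 + r*(7 - 2*I) - 14*I)/(r^2 + 25)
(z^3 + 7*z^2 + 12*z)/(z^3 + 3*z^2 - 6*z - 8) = z*(z + 3)/(z^2 - z - 2)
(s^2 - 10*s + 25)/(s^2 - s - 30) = (-s^2 + 10*s - 25)/(-s^2 + s + 30)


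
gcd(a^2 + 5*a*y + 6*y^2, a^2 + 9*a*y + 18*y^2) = a + 3*y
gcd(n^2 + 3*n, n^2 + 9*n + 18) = n + 3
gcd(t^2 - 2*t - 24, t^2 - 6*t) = t - 6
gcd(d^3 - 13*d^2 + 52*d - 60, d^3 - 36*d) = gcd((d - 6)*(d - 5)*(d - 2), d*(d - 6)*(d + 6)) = d - 6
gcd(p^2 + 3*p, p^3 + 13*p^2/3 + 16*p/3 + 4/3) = 1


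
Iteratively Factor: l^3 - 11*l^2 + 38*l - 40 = (l - 4)*(l^2 - 7*l + 10) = (l - 4)*(l - 2)*(l - 5)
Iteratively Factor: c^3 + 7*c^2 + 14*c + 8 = (c + 2)*(c^2 + 5*c + 4) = (c + 2)*(c + 4)*(c + 1)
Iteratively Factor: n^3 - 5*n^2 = (n - 5)*(n^2) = n*(n - 5)*(n)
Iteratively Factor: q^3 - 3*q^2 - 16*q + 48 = (q - 4)*(q^2 + q - 12) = (q - 4)*(q + 4)*(q - 3)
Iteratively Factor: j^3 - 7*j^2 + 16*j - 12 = (j - 2)*(j^2 - 5*j + 6) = (j - 3)*(j - 2)*(j - 2)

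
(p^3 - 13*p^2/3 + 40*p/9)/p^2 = p - 13/3 + 40/(9*p)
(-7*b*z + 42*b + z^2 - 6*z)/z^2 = -7*b/z + 42*b/z^2 + 1 - 6/z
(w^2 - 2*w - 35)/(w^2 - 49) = (w + 5)/(w + 7)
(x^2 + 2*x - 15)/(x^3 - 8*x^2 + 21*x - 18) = (x + 5)/(x^2 - 5*x + 6)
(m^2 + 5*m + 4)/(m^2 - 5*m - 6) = (m + 4)/(m - 6)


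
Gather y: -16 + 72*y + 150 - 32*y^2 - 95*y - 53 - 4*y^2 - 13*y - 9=-36*y^2 - 36*y + 72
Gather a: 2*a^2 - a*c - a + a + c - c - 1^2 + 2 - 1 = 2*a^2 - a*c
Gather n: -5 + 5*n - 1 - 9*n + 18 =12 - 4*n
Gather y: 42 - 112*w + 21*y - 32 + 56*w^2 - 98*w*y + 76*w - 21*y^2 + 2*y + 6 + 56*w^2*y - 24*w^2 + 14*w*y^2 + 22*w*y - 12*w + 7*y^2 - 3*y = 32*w^2 - 48*w + y^2*(14*w - 14) + y*(56*w^2 - 76*w + 20) + 16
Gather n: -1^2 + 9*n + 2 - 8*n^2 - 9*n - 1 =-8*n^2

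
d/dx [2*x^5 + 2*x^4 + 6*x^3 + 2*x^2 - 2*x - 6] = 10*x^4 + 8*x^3 + 18*x^2 + 4*x - 2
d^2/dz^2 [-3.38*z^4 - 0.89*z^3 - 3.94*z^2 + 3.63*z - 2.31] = -40.56*z^2 - 5.34*z - 7.88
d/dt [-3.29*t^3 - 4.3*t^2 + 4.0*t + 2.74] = -9.87*t^2 - 8.6*t + 4.0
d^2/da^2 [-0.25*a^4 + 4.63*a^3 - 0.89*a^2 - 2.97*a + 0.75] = -3.0*a^2 + 27.78*a - 1.78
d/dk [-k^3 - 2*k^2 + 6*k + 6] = -3*k^2 - 4*k + 6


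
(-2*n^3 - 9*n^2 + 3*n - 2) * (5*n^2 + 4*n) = -10*n^5 - 53*n^4 - 21*n^3 + 2*n^2 - 8*n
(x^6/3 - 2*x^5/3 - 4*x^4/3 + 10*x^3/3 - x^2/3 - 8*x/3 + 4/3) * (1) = x^6/3 - 2*x^5/3 - 4*x^4/3 + 10*x^3/3 - x^2/3 - 8*x/3 + 4/3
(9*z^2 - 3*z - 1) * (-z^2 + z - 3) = -9*z^4 + 12*z^3 - 29*z^2 + 8*z + 3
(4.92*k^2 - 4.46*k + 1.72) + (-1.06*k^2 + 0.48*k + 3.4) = 3.86*k^2 - 3.98*k + 5.12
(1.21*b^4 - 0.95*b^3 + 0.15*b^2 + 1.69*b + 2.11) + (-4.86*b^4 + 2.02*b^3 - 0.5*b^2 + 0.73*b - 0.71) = -3.65*b^4 + 1.07*b^3 - 0.35*b^2 + 2.42*b + 1.4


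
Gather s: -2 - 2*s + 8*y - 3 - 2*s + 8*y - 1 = -4*s + 16*y - 6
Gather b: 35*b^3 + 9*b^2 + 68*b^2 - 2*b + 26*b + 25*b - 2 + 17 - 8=35*b^3 + 77*b^2 + 49*b + 7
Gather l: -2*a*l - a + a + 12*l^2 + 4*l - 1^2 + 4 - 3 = 12*l^2 + l*(4 - 2*a)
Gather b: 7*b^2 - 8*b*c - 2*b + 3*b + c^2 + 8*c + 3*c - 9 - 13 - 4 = 7*b^2 + b*(1 - 8*c) + c^2 + 11*c - 26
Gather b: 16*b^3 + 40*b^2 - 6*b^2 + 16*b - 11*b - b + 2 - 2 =16*b^3 + 34*b^2 + 4*b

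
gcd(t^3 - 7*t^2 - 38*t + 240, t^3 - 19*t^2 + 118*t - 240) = t^2 - 13*t + 40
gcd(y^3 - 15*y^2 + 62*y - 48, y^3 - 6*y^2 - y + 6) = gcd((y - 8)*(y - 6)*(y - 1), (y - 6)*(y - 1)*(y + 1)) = y^2 - 7*y + 6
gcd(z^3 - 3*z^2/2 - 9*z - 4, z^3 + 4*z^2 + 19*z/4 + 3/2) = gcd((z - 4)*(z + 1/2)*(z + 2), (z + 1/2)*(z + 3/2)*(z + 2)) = z^2 + 5*z/2 + 1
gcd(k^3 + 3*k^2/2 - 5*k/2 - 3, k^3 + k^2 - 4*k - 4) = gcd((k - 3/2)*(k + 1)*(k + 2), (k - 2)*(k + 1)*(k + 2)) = k^2 + 3*k + 2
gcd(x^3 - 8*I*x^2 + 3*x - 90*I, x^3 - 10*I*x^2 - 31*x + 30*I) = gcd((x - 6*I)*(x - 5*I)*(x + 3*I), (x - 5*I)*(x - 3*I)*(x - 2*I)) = x - 5*I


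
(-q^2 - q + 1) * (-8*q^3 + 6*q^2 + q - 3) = 8*q^5 + 2*q^4 - 15*q^3 + 8*q^2 + 4*q - 3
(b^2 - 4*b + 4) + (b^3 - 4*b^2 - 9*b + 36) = b^3 - 3*b^2 - 13*b + 40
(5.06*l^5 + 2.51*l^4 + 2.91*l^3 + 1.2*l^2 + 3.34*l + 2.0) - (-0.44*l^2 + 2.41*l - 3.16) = 5.06*l^5 + 2.51*l^4 + 2.91*l^3 + 1.64*l^2 + 0.93*l + 5.16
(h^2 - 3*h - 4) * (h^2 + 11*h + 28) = h^4 + 8*h^3 - 9*h^2 - 128*h - 112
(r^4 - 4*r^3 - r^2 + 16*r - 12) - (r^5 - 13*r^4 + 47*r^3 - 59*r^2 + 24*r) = -r^5 + 14*r^4 - 51*r^3 + 58*r^2 - 8*r - 12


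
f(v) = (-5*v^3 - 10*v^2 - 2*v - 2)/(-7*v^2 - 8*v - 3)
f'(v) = (14*v + 8)*(-5*v^3 - 10*v^2 - 2*v - 2)/(-7*v^2 - 8*v - 3)^2 + (-15*v^2 - 20*v - 2)/(-7*v^2 - 8*v - 3) = (35*v^4 + 80*v^3 + 111*v^2 + 32*v - 10)/(49*v^4 + 112*v^3 + 106*v^2 + 48*v + 9)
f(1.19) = 1.20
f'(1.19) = 0.78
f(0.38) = 0.64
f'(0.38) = 0.47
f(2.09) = 1.90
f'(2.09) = 0.77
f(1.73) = 1.62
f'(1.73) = 0.77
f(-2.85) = -1.03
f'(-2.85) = 0.92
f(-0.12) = 0.89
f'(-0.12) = -2.70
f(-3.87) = -1.90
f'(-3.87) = 0.80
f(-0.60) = 4.61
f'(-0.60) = -3.83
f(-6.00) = -3.53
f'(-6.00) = 0.74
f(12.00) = 9.13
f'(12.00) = 0.72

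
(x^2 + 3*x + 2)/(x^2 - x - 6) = (x + 1)/(x - 3)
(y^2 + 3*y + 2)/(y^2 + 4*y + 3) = (y + 2)/(y + 3)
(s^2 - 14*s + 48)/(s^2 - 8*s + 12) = (s - 8)/(s - 2)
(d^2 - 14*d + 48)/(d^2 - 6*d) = (d - 8)/d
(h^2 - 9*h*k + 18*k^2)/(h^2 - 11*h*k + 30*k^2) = (h - 3*k)/(h - 5*k)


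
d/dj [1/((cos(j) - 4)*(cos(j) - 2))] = 2*(cos(j) - 3)*sin(j)/((cos(j) - 4)^2*(cos(j) - 2)^2)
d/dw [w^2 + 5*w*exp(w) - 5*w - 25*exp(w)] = 5*w*exp(w) + 2*w - 20*exp(w) - 5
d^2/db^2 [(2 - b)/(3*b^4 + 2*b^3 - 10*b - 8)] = 4*(-2*(b - 2)*(6*b^3 + 3*b^2 - 5)^2 + (6*b^3 + 3*b^2 + 3*b*(b - 2)*(3*b + 1) - 5)*(3*b^4 + 2*b^3 - 10*b - 8))/(3*b^4 + 2*b^3 - 10*b - 8)^3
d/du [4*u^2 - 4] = 8*u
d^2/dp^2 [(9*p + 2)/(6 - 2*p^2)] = (p^2*(-36*p - 8) + (27*p + 2)*(p^2 - 3))/(p^2 - 3)^3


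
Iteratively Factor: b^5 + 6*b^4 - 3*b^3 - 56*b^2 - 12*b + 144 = (b + 4)*(b^4 + 2*b^3 - 11*b^2 - 12*b + 36) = (b + 3)*(b + 4)*(b^3 - b^2 - 8*b + 12) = (b + 3)^2*(b + 4)*(b^2 - 4*b + 4) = (b - 2)*(b + 3)^2*(b + 4)*(b - 2)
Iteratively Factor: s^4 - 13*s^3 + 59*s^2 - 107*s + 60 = (s - 4)*(s^3 - 9*s^2 + 23*s - 15) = (s - 5)*(s - 4)*(s^2 - 4*s + 3) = (s - 5)*(s - 4)*(s - 3)*(s - 1)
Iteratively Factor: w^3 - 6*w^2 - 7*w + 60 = (w - 4)*(w^2 - 2*w - 15) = (w - 4)*(w + 3)*(w - 5)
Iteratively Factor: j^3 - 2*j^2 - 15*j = (j + 3)*(j^2 - 5*j) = (j - 5)*(j + 3)*(j)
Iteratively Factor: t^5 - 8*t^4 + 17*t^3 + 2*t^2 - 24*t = (t + 1)*(t^4 - 9*t^3 + 26*t^2 - 24*t) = (t - 3)*(t + 1)*(t^3 - 6*t^2 + 8*t) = (t - 3)*(t - 2)*(t + 1)*(t^2 - 4*t) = (t - 4)*(t - 3)*(t - 2)*(t + 1)*(t)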